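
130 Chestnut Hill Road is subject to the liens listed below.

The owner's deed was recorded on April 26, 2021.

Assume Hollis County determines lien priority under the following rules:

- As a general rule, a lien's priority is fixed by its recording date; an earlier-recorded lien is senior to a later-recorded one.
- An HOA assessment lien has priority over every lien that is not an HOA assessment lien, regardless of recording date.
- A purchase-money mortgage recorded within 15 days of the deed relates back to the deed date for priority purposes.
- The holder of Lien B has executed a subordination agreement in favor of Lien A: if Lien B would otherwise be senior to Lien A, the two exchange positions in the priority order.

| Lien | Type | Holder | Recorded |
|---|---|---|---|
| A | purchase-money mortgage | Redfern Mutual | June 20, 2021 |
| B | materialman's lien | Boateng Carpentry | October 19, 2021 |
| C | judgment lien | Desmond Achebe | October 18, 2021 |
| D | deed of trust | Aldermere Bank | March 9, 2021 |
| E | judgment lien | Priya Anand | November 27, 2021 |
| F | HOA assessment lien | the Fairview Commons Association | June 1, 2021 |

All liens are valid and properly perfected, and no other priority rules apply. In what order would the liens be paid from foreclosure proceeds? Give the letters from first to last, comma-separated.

F, D, A, C, B, E

Effective dates: A was recorded 55 days after the deed — beyond 15 days — so no relation-back applies.
F, as an HOA assessment lien, has superpriority and ranks first.
Remaining liens by effective date: D (March 9, 2021), A (June 20, 2021), C (October 18, 2021), B (October 19, 2021), E (November 27, 2021).
Since B is not senior to A, the subordination leaves the order unchanged.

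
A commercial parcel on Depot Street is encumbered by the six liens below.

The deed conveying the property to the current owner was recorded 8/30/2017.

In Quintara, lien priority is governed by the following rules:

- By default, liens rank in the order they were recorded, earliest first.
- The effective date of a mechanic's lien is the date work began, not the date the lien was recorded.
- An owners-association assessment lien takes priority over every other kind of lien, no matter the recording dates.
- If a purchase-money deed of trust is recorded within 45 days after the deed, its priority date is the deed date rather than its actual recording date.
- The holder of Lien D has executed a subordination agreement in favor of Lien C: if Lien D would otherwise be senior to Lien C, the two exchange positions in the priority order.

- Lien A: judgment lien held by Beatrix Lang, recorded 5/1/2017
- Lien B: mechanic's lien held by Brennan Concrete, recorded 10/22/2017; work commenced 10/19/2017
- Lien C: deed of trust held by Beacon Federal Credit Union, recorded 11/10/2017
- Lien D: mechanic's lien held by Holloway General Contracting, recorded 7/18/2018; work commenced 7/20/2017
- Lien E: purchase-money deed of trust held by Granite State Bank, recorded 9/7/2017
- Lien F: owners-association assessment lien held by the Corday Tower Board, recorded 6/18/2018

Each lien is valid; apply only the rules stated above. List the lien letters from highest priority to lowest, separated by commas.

Adjusting effective dates: B's effective date is 10/19/2017, when work began; D relates back to 7/20/2017 (work commenced); E relates back to the deed date 8/30/2017.
F is an owners-association assessment lien and takes priority over every other lien.
Ordering the rest by effective date: A (5/1/2017), D (7/20/2017), E (8/30/2017), B (10/19/2017), C (11/10/2017).
Because D would otherwise rank above C, the subordination swaps them.

F, A, C, E, B, D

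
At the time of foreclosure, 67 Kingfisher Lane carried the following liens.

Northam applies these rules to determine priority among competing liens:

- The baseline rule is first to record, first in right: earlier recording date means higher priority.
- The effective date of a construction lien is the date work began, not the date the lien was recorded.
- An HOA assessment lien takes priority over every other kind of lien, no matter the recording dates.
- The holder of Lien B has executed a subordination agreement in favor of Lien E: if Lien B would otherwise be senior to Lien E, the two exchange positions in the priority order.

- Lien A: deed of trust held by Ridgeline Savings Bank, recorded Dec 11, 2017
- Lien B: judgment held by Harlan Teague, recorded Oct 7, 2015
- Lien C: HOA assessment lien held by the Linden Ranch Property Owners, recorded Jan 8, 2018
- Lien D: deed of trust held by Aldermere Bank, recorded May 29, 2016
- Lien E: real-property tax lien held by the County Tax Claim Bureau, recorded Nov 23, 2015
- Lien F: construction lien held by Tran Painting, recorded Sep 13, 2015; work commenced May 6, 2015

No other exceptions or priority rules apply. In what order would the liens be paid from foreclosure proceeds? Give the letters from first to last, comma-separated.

First, effective dates: F relates back to May 6, 2015 (work commenced).
C is an HOA assessment lien and takes priority over every other lien.
Among the remaining liens, by effective date: F (May 6, 2015), B (Oct 7, 2015), E (Nov 23, 2015), D (May 29, 2016), A (Dec 11, 2017).
B is senior to E before the subordination, so the two trade places.

C, F, E, B, D, A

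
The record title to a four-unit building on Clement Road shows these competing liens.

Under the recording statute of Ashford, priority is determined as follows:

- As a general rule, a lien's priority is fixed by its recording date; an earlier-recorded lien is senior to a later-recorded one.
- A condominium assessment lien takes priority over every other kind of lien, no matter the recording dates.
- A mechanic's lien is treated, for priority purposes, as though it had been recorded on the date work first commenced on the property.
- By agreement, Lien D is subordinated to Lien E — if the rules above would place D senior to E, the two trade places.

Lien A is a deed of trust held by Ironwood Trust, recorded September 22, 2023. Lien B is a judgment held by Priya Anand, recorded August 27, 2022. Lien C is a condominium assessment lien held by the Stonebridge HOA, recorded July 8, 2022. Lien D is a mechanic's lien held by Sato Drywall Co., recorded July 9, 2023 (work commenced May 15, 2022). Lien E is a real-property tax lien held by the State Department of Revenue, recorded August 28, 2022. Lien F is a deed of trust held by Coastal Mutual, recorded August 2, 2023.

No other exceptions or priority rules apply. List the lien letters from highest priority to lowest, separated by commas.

Effective dates after the stated exceptions: D relates back to May 15, 2022 (work commenced).
C is a condominium assessment lien and takes priority over every other lien.
Ordering the rest by effective date: D (May 15, 2022), B (August 27, 2022), E (August 28, 2022), F (August 2, 2023), A (September 22, 2023).
The subordination applies — D was senior to E — so D and E swap.

C, E, B, D, F, A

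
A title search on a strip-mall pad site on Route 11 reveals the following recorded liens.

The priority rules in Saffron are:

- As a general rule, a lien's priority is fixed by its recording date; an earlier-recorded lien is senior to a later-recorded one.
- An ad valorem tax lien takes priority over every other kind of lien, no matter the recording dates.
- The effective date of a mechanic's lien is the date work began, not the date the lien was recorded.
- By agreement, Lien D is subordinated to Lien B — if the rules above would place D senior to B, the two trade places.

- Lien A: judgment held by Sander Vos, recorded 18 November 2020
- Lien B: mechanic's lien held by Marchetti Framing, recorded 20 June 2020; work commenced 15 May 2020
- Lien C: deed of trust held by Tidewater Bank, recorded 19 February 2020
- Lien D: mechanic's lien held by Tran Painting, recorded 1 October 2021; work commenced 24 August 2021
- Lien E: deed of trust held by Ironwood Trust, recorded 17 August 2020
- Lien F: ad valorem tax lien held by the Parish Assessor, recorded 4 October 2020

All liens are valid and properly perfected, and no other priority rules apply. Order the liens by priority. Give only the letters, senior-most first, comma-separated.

F, C, B, E, A, D

Effective dates after the stated exceptions: B is treated as recorded 15 May 2020, the work-commencement date; D's effective date is 24 August 2021, when work began.
As an ad valorem tax lien, F is senior to every other lien.
Remaining liens by effective date: C (19 February 2020), B (15 May 2020), E (17 August 2020), A (18 November 2020), D (24 August 2021).
D is already junior to B, so the subordination agreement changes nothing.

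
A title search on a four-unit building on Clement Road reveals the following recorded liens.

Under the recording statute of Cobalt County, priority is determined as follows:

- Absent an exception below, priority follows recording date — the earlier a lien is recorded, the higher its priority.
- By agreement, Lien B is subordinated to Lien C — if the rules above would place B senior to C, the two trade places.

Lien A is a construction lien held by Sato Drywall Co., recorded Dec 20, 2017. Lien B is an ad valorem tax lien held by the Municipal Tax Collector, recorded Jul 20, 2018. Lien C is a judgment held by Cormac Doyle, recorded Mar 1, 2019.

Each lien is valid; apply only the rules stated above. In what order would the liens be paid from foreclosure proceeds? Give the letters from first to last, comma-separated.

Sorted by effective date: A (Dec 20, 2017), B (Jul 20, 2018), C (Mar 1, 2019).
Because B would otherwise rank above C, the subordination swaps them.

A, C, B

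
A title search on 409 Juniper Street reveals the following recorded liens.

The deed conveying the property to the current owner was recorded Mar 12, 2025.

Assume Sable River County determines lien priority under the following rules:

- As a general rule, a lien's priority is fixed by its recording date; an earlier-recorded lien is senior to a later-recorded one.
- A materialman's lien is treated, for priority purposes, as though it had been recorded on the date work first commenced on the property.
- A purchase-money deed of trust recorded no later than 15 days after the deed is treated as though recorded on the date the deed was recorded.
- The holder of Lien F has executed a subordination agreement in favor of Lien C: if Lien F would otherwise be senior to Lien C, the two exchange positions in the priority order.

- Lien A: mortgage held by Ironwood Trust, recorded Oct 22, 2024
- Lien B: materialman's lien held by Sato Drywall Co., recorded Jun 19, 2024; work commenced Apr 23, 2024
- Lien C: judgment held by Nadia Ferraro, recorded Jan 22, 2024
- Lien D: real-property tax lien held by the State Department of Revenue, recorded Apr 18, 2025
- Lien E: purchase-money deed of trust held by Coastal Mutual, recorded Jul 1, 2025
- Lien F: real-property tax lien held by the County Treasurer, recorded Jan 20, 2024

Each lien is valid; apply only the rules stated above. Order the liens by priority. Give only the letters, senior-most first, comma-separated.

C, F, B, A, D, E

Adjusting effective dates: B relates back to Apr 23, 2024 (work commenced); E missed the 15-day window (111 days after the deed), so its recording date stands.
By effective date, earliest first: F (Jan 20, 2024), C (Jan 22, 2024), B (Apr 23, 2024), A (Oct 22, 2024), D (Apr 18, 2025), E (Jul 1, 2025).
Because F would otherwise rank above C, the subordination swaps them.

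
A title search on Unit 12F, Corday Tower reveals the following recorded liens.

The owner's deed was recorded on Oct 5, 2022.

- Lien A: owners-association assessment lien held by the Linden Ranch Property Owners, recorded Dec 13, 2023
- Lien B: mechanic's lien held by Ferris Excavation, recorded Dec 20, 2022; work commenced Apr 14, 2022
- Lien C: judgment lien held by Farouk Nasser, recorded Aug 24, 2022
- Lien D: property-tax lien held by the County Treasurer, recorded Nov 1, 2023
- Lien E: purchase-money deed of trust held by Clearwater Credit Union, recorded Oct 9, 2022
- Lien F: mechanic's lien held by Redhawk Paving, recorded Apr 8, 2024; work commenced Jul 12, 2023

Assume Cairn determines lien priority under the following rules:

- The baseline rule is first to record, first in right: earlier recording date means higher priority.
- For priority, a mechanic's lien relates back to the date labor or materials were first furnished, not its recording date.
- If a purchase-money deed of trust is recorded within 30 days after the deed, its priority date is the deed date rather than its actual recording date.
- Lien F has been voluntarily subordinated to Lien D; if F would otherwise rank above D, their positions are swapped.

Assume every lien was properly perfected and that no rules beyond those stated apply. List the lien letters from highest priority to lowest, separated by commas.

Effective dates: B is treated as recorded Apr 14, 2022, the work-commencement date; E's effective date is the deed date, Oct 5, 2022; F is treated as recorded Jul 12, 2023, the work-commencement date.
By effective date, earliest first: B (Apr 14, 2022), C (Aug 24, 2022), E (Oct 5, 2022), F (Jul 12, 2023), D (Nov 1, 2023), A (Dec 13, 2023).
F is senior to D before the subordination, so the two trade places.

B, C, E, D, F, A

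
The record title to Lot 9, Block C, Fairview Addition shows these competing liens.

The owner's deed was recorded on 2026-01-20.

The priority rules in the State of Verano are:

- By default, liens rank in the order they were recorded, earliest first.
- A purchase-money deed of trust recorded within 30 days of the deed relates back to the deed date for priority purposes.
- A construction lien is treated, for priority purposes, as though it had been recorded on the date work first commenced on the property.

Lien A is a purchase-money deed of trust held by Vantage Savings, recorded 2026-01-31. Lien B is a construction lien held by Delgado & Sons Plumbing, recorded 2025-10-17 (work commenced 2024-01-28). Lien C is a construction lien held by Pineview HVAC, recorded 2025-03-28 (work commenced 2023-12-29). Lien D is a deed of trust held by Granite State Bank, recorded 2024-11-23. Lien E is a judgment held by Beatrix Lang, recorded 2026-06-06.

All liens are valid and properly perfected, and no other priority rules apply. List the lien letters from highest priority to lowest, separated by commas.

C, B, D, A, E

Adjusting effective dates: A's effective date is the deed date, 2026-01-20; B relates back to 2024-01-28 (work commenced); C is treated as recorded 2023-12-29, the work-commencement date.
Sorted by effective date: C (2023-12-29), B (2024-01-28), D (2024-11-23), A (2026-01-20), E (2026-06-06).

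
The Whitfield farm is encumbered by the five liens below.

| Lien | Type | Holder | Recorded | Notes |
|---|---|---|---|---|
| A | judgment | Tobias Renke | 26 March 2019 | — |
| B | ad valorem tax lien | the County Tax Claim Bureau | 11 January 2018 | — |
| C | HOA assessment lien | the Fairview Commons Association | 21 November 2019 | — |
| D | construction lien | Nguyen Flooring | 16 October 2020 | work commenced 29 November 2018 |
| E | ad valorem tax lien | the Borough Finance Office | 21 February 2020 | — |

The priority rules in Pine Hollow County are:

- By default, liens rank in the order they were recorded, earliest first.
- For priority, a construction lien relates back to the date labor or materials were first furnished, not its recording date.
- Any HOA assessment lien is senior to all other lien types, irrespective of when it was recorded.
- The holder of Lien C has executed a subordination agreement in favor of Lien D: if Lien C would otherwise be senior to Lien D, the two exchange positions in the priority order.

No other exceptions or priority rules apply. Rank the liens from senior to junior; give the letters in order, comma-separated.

Effective dates after the stated exceptions: D relates back to 29 November 2018 (work commenced).
C, as an HOA assessment lien, has superpriority and ranks first.
Among the remaining liens, by effective date: B (11 January 2018), D (29 November 2018), A (26 March 2019), E (21 February 2020).
The subordination applies — C was senior to D — so C and D swap.

D, B, C, A, E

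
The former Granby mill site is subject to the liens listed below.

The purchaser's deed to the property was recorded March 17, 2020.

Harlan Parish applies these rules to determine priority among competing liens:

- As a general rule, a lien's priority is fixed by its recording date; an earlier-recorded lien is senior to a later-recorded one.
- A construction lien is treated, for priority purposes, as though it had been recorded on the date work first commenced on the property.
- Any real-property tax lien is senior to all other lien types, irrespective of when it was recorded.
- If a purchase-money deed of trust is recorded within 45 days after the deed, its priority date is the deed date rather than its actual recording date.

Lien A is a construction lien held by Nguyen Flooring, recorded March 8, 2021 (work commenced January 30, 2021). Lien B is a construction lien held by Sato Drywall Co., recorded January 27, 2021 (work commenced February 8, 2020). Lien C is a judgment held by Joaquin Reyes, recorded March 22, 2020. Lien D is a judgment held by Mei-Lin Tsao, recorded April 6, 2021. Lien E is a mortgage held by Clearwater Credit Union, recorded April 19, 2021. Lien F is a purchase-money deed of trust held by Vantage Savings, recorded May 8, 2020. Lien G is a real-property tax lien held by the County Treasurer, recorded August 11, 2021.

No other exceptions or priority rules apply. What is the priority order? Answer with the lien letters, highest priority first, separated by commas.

Adjusting effective dates: A's effective date is January 30, 2021, when work began; B is treated as recorded February 8, 2020, the work-commencement date; F missed the 45-day window (52 days after the deed), so its recording date stands.
As a real-property tax lien, G is senior to every other lien.
Among the remaining liens, by effective date: B (February 8, 2020), C (March 22, 2020), F (May 8, 2020), A (January 30, 2021), D (April 6, 2021), E (April 19, 2021).

G, B, C, F, A, D, E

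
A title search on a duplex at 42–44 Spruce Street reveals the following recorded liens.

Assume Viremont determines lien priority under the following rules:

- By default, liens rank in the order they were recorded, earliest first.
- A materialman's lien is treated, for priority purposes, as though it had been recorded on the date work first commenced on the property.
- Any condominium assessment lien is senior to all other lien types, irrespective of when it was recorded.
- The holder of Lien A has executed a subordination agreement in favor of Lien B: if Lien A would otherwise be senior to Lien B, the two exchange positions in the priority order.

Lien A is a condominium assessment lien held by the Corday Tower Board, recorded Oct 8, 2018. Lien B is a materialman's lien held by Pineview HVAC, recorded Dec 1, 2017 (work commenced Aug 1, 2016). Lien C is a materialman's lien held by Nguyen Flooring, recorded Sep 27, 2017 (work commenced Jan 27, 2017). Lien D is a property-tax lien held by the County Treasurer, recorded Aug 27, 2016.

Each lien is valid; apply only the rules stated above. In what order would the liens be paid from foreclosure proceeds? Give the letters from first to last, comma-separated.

B, A, D, C

Effective dates: B's effective date is Aug 1, 2016, when work began; C is treated as recorded Jan 27, 2017, the work-commencement date.
A, as a condominium assessment lien, has superpriority and ranks first.
The other liens, earliest effective date first: B (Aug 1, 2016), D (Aug 27, 2016), C (Jan 27, 2017).
A would otherwise be senior to B, so under the subordination agreement A and B exchange positions.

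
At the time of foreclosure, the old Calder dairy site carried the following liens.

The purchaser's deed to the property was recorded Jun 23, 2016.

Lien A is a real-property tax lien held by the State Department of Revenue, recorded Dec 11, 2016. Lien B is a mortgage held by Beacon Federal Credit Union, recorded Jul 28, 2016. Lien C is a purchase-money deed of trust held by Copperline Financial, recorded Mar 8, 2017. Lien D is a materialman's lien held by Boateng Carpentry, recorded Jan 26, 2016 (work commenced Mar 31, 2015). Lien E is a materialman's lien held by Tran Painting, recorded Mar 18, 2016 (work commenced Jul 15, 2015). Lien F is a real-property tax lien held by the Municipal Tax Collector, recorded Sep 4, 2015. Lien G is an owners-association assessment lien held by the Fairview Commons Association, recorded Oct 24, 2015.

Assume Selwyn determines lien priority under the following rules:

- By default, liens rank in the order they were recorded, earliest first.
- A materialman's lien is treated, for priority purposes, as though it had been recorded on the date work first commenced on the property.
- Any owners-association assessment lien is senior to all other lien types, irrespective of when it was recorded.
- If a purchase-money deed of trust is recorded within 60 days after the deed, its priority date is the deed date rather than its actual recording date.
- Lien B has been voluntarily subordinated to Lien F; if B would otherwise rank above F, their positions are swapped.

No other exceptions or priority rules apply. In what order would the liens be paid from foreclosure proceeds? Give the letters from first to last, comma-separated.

Effective dates after the stated exceptions: C was recorded 258 days after the deed, outside the 60-day window, so it keeps its recording date; D is treated as recorded Mar 31, 2015, the work-commencement date; E's effective date is Jul 15, 2015, when work began.
G is an owners-association assessment lien, so it outranks all other liens regardless of date.
Remaining liens by effective date: D (Mar 31, 2015), E (Jul 15, 2015), F (Sep 4, 2015), B (Jul 28, 2016), A (Dec 11, 2016), C (Mar 8, 2017).
Since B is not senior to F, the subordination leaves the order unchanged.

G, D, E, F, B, A, C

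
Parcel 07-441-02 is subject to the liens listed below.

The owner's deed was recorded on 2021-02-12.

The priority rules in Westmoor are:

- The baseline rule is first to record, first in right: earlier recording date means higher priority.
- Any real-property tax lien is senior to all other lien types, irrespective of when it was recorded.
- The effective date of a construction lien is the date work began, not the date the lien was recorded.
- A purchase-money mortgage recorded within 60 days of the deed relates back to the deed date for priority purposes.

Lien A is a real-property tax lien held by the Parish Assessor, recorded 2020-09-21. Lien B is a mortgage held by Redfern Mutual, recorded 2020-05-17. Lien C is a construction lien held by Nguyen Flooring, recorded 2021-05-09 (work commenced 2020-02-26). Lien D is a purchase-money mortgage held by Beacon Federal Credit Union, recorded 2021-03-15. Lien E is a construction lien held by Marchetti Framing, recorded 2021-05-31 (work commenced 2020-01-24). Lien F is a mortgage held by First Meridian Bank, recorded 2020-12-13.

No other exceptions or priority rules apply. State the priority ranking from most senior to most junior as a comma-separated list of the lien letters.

A, E, C, B, F, D

Effective dates: C relates back to 2020-02-26 (work commenced); D relates back to the deed date 2021-02-12; E is treated as recorded 2020-01-24, the work-commencement date.
A is a real-property tax lien and takes priority over every other lien.
Ordering the rest by effective date: E (2020-01-24), C (2020-02-26), B (2020-05-17), F (2020-12-13), D (2021-02-12).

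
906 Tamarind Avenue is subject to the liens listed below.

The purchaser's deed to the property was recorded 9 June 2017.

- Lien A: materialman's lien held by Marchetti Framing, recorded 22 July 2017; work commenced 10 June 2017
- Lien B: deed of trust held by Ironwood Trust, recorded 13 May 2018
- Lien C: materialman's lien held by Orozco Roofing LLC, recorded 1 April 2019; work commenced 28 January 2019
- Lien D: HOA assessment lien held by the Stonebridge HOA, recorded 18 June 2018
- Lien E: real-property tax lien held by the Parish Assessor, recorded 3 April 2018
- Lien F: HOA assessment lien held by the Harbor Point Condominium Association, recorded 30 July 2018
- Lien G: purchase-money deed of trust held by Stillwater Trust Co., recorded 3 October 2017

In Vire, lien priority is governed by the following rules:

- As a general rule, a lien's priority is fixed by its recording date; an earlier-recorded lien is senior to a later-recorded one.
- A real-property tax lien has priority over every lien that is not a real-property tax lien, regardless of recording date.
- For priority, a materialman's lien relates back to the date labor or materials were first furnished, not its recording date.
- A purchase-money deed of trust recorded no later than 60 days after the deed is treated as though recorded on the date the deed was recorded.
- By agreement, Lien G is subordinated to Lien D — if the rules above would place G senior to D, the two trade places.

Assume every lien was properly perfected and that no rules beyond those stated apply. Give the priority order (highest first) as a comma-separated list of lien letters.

E, A, D, B, G, F, C

Effective dates: A is treated as recorded 10 June 2017, the work-commencement date; C's effective date is 28 January 2019, when work began; G was recorded 116 days after the deed, outside the 60-day window, so it keeps its recording date.
E is a real-property tax lien and takes priority over every other lien.
Among the remaining liens, by effective date: A (10 June 2017), G (3 October 2017), B (13 May 2018), D (18 June 2018), F (30 July 2018), C (28 January 2019).
Because G would otherwise rank above D, the subordination swaps them.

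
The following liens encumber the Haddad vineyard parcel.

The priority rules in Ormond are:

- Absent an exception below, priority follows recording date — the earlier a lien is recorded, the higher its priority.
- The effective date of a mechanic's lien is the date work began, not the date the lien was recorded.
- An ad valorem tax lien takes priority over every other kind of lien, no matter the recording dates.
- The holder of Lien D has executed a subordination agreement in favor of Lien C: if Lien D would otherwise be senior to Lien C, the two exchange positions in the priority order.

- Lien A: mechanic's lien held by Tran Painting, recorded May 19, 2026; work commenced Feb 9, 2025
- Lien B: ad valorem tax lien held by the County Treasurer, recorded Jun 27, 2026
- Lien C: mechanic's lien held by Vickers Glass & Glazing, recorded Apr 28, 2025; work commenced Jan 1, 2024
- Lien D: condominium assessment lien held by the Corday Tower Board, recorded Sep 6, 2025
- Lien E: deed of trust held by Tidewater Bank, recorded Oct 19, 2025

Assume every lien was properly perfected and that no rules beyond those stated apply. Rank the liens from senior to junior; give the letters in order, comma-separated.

B, C, A, D, E

Effective dates after the stated exceptions: A relates back to Feb 9, 2025 (work commenced); C relates back to Jan 1, 2024 (work commenced).
B is an ad valorem tax lien, so it outranks all other liens regardless of date.
The other liens, earliest effective date first: C (Jan 1, 2024), A (Feb 9, 2025), D (Sep 6, 2025), E (Oct 19, 2025).
D already ranks below C; the subordination has no effect.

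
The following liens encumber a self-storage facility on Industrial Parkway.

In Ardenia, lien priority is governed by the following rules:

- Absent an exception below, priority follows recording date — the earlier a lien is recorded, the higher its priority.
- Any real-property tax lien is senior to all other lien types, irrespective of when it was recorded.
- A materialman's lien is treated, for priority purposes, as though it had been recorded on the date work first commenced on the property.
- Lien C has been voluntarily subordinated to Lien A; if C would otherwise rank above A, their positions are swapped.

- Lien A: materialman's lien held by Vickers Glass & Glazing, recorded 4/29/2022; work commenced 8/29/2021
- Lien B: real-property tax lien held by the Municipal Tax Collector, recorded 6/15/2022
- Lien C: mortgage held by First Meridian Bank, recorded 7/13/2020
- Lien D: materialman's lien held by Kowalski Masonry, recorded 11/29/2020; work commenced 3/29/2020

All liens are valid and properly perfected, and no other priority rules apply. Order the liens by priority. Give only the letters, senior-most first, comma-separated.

B, D, A, C

Effective dates: A relates back to 8/29/2021 (work commenced); D relates back to 3/29/2020 (work commenced).
As a real-property tax lien, B is senior to every other lien.
Ordering the rest by effective date: D (3/29/2020), C (7/13/2020), A (8/29/2021).
C would otherwise be senior to A, so under the subordination agreement C and A exchange positions.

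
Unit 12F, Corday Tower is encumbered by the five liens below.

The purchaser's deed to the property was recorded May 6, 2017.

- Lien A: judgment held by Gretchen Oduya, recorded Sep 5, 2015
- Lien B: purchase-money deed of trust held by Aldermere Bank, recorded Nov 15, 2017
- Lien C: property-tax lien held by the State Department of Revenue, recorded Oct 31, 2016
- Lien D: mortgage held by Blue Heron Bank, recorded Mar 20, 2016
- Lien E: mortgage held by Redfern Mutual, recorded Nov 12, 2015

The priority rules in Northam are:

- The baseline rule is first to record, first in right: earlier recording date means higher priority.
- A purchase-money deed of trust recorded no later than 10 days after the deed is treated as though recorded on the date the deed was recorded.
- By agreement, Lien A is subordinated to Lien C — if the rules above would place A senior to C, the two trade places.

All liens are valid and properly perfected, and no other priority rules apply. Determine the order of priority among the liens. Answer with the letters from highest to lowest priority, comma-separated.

Effective dates: B was recorded 193 days after the deed, outside the 10-day window, so it keeps its recording date.
Ordering by effective date: A (Sep 5, 2015), E (Nov 12, 2015), D (Mar 20, 2016), C (Oct 31, 2016), B (Nov 15, 2017).
Because A would otherwise rank above C, the subordination swaps them.

C, E, D, A, B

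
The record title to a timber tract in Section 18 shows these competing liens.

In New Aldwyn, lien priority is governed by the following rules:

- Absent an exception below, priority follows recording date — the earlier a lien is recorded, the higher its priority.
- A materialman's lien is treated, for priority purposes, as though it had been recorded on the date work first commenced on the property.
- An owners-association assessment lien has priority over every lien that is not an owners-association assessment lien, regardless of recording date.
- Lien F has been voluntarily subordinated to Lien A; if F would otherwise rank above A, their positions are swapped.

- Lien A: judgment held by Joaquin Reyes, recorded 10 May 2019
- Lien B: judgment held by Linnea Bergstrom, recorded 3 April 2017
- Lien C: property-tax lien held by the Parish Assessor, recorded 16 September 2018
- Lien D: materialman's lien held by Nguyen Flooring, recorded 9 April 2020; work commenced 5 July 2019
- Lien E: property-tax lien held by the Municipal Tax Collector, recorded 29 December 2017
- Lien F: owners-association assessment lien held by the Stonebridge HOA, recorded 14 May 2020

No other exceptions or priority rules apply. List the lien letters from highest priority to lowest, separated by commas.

A, B, E, C, F, D

Effective dates: D's effective date is 5 July 2019, when work began.
F is an owners-association assessment lien, so it outranks all other liens regardless of date.
Among the remaining liens, by effective date: B (3 April 2017), E (29 December 2017), C (16 September 2018), A (10 May 2019), D (5 July 2019).
Because F would otherwise rank above A, the subordination swaps them.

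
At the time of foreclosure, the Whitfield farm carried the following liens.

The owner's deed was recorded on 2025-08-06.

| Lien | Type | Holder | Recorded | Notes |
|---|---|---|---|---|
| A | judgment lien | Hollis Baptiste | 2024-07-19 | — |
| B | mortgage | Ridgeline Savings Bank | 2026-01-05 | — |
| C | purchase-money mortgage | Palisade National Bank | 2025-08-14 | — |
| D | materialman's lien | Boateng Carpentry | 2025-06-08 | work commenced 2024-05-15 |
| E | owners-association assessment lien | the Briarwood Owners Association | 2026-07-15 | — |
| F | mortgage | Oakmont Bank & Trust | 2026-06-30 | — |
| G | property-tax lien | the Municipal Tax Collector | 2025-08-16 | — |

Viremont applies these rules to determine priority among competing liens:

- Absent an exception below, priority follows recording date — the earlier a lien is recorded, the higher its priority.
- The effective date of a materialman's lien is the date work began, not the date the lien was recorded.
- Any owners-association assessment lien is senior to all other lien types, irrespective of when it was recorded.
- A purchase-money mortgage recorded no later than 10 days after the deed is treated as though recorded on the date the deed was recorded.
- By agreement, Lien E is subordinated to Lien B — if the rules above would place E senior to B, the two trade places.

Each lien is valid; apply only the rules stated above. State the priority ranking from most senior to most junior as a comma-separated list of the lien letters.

B, D, A, C, G, E, F

Effective dates after the stated exceptions: C was recorded within the 10-day window, so its effective date is the deed date 2025-08-06; D is treated as recorded 2024-05-15, the work-commencement date.
As an owners-association assessment lien, E is senior to every other lien.
Among the remaining liens, by effective date: D (2024-05-15), A (2024-07-19), C (2025-08-06), G (2025-08-16), B (2026-01-05), F (2026-06-30).
E would otherwise be senior to B, so under the subordination agreement E and B exchange positions.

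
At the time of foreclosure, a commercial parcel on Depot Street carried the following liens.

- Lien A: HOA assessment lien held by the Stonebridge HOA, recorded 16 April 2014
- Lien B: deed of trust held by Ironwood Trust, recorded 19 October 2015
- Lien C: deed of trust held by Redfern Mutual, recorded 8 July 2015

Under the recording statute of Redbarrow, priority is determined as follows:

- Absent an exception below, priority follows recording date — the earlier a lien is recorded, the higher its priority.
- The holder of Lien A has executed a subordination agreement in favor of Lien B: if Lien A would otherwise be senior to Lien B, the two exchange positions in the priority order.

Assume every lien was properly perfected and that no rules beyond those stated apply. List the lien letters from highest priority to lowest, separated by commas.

B, C, A

By effective date: A (16 April 2014), C (8 July 2015), B (19 October 2015).
A would otherwise be senior to B, so under the subordination agreement A and B exchange positions.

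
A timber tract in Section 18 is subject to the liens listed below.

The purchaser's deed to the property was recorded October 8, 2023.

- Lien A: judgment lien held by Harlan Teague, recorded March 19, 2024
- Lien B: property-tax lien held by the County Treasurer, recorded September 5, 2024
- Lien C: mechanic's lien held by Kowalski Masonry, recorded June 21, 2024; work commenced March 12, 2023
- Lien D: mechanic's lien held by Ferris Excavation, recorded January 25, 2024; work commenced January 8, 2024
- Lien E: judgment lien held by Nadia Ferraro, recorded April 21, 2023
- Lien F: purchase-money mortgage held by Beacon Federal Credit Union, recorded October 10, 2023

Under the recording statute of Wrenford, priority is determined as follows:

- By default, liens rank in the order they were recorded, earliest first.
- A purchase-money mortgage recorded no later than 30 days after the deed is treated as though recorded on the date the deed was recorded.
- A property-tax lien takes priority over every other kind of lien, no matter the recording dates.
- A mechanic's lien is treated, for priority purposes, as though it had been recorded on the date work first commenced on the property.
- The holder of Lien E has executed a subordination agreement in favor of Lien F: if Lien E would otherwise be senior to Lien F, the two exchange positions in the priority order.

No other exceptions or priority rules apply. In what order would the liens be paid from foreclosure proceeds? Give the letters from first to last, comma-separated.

Effective dates after the stated exceptions: C is treated as recorded March 12, 2023, the work-commencement date; D is treated as recorded January 8, 2024, the work-commencement date; F relates back to the deed date October 8, 2023.
B is a property-tax lien and takes priority over every other lien.
The other liens, earliest effective date first: C (March 12, 2023), E (April 21, 2023), F (October 8, 2023), D (January 8, 2024), A (March 19, 2024).
E is senior to F before the subordination, so the two trade places.

B, C, F, E, D, A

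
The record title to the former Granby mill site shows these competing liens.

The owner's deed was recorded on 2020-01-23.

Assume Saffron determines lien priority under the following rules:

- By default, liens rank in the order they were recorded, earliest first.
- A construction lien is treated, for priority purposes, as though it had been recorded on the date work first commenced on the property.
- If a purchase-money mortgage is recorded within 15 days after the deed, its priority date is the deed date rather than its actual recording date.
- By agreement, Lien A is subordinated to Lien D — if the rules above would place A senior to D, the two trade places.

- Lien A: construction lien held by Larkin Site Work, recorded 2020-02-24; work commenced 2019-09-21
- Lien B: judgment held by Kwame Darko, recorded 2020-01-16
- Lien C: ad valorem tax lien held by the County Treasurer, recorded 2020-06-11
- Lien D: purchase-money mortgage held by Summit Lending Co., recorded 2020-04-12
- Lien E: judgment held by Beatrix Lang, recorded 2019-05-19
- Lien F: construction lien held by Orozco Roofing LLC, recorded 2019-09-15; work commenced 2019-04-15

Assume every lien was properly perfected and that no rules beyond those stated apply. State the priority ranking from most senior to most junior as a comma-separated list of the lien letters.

Adjusting effective dates: A's effective date is 2019-09-21, when work began; D was recorded 80 days after the deed, outside the 15-day window, so it keeps its recording date; F is treated as recorded 2019-04-15, the work-commencement date.
By effective date: F (2019-04-15), E (2019-05-19), A (2019-09-21), B (2020-01-16), D (2020-04-12), C (2020-06-11).
A would otherwise be senior to D, so under the subordination agreement A and D exchange positions.

F, E, D, B, A, C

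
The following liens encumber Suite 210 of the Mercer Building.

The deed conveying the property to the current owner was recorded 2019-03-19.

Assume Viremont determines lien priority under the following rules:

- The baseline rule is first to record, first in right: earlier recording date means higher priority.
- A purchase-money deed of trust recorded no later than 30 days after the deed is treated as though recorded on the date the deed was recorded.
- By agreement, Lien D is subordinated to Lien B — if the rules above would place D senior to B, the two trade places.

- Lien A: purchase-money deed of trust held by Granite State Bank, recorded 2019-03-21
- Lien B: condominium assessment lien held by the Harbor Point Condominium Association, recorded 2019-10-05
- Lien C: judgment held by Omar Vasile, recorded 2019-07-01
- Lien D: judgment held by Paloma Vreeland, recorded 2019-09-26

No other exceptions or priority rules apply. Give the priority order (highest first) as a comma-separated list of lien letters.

First, effective dates: A's effective date is the deed date, 2019-03-19.
By effective date, earliest first: A (2019-03-19), C (2019-07-01), D (2019-09-26), B (2019-10-05).
Because D would otherwise rank above B, the subordination swaps them.

A, C, B, D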